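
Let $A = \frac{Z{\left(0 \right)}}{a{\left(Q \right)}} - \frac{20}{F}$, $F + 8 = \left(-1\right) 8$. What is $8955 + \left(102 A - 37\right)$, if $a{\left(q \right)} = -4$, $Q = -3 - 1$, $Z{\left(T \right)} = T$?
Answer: $\frac{18091}{2} \approx 9045.5$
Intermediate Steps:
$Q = -4$
$F = -16$ ($F = -8 - 8 = -16$)
$A = \frac{5}{4}$ ($A = \frac{0}{-4} - \frac{20}{-16} = 0 \left(- \frac{1}{4}\right) - - \frac{5}{4} = 0 + \frac{5}{4} = \frac{5}{4} \approx 1.25$)
$8955 + \left(102 A - 37\right) = 8955 + \left(102 \cdot \frac{5}{4} - 37\right) = 8955 + \left(\frac{255}{2} - 37\right) = 8955 + \frac{181}{2} = \frac{18091}{2}$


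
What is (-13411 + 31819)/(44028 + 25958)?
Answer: 9204/34993 ≈ 0.26302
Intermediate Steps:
(-13411 + 31819)/(44028 + 25958) = 18408/69986 = 18408*(1/69986) = 9204/34993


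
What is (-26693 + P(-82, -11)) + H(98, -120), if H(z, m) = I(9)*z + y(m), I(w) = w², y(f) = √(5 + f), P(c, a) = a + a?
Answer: -18777 + I*√115 ≈ -18777.0 + 10.724*I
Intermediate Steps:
P(c, a) = 2*a
H(z, m) = √(5 + m) + 81*z (H(z, m) = 9²*z + √(5 + m) = 81*z + √(5 + m) = √(5 + m) + 81*z)
(-26693 + P(-82, -11)) + H(98, -120) = (-26693 + 2*(-11)) + (√(5 - 120) + 81*98) = (-26693 - 22) + (√(-115) + 7938) = -26715 + (I*√115 + 7938) = -26715 + (7938 + I*√115) = -18777 + I*√115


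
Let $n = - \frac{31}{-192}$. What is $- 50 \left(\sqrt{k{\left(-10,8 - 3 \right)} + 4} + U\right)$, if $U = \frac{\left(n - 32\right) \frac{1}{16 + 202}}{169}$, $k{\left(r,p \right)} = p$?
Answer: $- \frac{530371975}{3536832} \approx -149.96$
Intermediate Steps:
$n = \frac{31}{192}$ ($n = \left(-31\right) \left(- \frac{1}{192}\right) = \frac{31}{192} \approx 0.16146$)
$U = - \frac{6113}{7073664}$ ($U = \frac{\left(\frac{31}{192} - 32\right) \frac{1}{16 + 202}}{169} = - \frac{6113}{192 \cdot 218} \cdot \frac{1}{169} = \left(- \frac{6113}{192}\right) \frac{1}{218} \cdot \frac{1}{169} = \left(- \frac{6113}{41856}\right) \frac{1}{169} = - \frac{6113}{7073664} \approx -0.00086419$)
$- 50 \left(\sqrt{k{\left(-10,8 - 3 \right)} + 4} + U\right) = - 50 \left(\sqrt{\left(8 - 3\right) + 4} - \frac{6113}{7073664}\right) = - 50 \left(\sqrt{5 + 4} - \frac{6113}{7073664}\right) = - 50 \left(\sqrt{9} - \frac{6113}{7073664}\right) = - 50 \left(3 - \frac{6113}{7073664}\right) = \left(-50\right) \frac{21214879}{7073664} = - \frac{530371975}{3536832}$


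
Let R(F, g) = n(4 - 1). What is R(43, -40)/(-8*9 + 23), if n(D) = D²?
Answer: -9/49 ≈ -0.18367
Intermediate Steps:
R(F, g) = 9 (R(F, g) = (4 - 1)² = 3² = 9)
R(43, -40)/(-8*9 + 23) = 9/(-8*9 + 23) = 9/(-72 + 23) = 9/(-49) = 9*(-1/49) = -9/49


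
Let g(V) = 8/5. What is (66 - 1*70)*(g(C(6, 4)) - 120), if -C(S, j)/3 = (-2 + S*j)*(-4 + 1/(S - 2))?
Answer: 2368/5 ≈ 473.60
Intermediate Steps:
C(S, j) = -3*(-4 + 1/(-2 + S))*(-2 + S*j) (C(S, j) = -3*(-2 + S*j)*(-4 + 1/(S - 2)) = -3*(-2 + S*j)*(-4 + 1/(-2 + S)) = -3*(-4 + 1/(-2 + S))*(-2 + S*j))
g(V) = 8/5 (g(V) = 8*(⅕) = 8/5)
(66 - 1*70)*(g(C(6, 4)) - 120) = (66 - 1*70)*(8/5 - 120) = (66 - 70)*(-592/5) = -4*(-592/5) = 2368/5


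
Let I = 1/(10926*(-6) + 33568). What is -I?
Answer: 1/31988 ≈ 3.1262e-5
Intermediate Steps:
I = -1/31988 (I = 1/(-65556 + 33568) = 1/(-31988) = -1/31988 ≈ -3.1262e-5)
-I = -1*(-1/31988) = 1/31988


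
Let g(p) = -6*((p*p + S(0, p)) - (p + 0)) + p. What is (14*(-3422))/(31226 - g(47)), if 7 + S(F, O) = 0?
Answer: -1652/1521 ≈ -1.0861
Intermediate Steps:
S(F, O) = -7 (S(F, O) = -7 + 0 = -7)
g(p) = 42 - 6*p² + 7*p (g(p) = -6*((p*p - 7) - (p + 0)) + p = -6*((p² - 7) - p) + p = -6*((-7 + p²) - p) + p = -6*(-7 + p² - p) + p = (42 - 6*p² + 6*p) + p = 42 - 6*p² + 7*p)
(14*(-3422))/(31226 - g(47)) = (14*(-3422))/(31226 - (42 - 6*47² + 7*47)) = -47908/(31226 - (42 - 6*2209 + 329)) = -47908/(31226 - (42 - 13254 + 329)) = -47908/(31226 - 1*(-12883)) = -47908/(31226 + 12883) = -47908/44109 = -47908*1/44109 = -1652/1521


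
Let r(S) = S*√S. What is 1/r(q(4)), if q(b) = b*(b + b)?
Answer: √2/256 ≈ 0.0055243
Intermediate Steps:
q(b) = 2*b² (q(b) = b*(2*b) = 2*b²)
r(S) = S^(3/2)
1/r(q(4)) = 1/((2*4²)^(3/2)) = 1/((2*16)^(3/2)) = 1/(32^(3/2)) = 1/(128*√2) = √2/256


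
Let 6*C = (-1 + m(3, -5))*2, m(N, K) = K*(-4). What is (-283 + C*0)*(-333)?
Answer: 94239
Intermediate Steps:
m(N, K) = -4*K
C = 19/3 (C = ((-1 - 4*(-5))*2)/6 = ((-1 + 20)*2)/6 = (19*2)/6 = (⅙)*38 = 19/3 ≈ 6.3333)
(-283 + C*0)*(-333) = (-283 + (19/3)*0)*(-333) = (-283 + 0)*(-333) = -283*(-333) = 94239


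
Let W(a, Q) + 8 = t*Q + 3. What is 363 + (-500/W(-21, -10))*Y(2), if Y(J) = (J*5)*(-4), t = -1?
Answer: 4363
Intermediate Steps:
Y(J) = -20*J (Y(J) = (5*J)*(-4) = -20*J)
W(a, Q) = -5 - Q (W(a, Q) = -8 + (-Q + 3) = -8 + (3 - Q) = -5 - Q)
363 + (-500/W(-21, -10))*Y(2) = 363 + (-500/(-5 - 1*(-10)))*(-20*2) = 363 - 500/(-5 + 10)*(-40) = 363 - 500/5*(-40) = 363 - 500*⅕*(-40) = 363 - 100*(-40) = 363 + 4000 = 4363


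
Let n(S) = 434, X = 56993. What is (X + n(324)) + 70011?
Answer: 127438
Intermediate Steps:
(X + n(324)) + 70011 = (56993 + 434) + 70011 = 57427 + 70011 = 127438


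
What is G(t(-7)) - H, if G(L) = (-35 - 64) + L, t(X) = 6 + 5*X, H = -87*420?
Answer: 36412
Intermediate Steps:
H = -36540
G(L) = -99 + L
G(t(-7)) - H = (-99 + (6 + 5*(-7))) - 1*(-36540) = (-99 + (6 - 35)) + 36540 = (-99 - 29) + 36540 = -128 + 36540 = 36412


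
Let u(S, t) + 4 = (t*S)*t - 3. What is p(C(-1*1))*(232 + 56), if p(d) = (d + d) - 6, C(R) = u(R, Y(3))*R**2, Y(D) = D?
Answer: -10944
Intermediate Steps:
u(S, t) = -7 + S*t**2 (u(S, t) = -4 + ((t*S)*t - 3) = -4 + ((S*t)*t - 3) = -4 + (S*t**2 - 3) = -4 + (-3 + S*t**2) = -7 + S*t**2)
C(R) = R**2*(-7 + 9*R) (C(R) = (-7 + R*3**2)*R**2 = (-7 + R*9)*R**2 = (-7 + 9*R)*R**2 = R**2*(-7 + 9*R))
p(d) = -6 + 2*d (p(d) = 2*d - 6 = -6 + 2*d)
p(C(-1*1))*(232 + 56) = (-6 + 2*((-1*1)**2*(-7 + 9*(-1*1))))*(232 + 56) = (-6 + 2*((-1)**2*(-7 + 9*(-1))))*288 = (-6 + 2*(1*(-7 - 9)))*288 = (-6 + 2*(1*(-16)))*288 = (-6 + 2*(-16))*288 = (-6 - 32)*288 = -38*288 = -10944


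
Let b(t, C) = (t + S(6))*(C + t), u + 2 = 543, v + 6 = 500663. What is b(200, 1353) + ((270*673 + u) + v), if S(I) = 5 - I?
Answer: 991955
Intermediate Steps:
v = 500657 (v = -6 + 500663 = 500657)
u = 541 (u = -2 + 543 = 541)
b(t, C) = (-1 + t)*(C + t) (b(t, C) = (t + (5 - 1*6))*(C + t) = (t + (5 - 6))*(C + t) = (t - 1)*(C + t) = (-1 + t)*(C + t))
b(200, 1353) + ((270*673 + u) + v) = (200² - 1*1353 - 1*200 + 1353*200) + ((270*673 + 541) + 500657) = (40000 - 1353 - 200 + 270600) + ((181710 + 541) + 500657) = 309047 + (182251 + 500657) = 309047 + 682908 = 991955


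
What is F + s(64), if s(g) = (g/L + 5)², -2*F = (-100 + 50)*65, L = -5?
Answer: 42146/25 ≈ 1685.8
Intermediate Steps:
F = 1625 (F = -(-100 + 50)*65/2 = -(-25)*65 = -½*(-3250) = 1625)
s(g) = (5 - g/5)² (s(g) = (g/(-5) + 5)² = (g*(-⅕) + 5)² = (-g/5 + 5)² = (5 - g/5)²)
F + s(64) = 1625 + (-25 + 64)²/25 = 1625 + (1/25)*39² = 1625 + (1/25)*1521 = 1625 + 1521/25 = 42146/25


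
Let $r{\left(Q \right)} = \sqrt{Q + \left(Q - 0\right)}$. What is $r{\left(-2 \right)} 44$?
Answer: $88 i \approx 88.0 i$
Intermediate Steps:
$r{\left(Q \right)} = \sqrt{2} \sqrt{Q}$ ($r{\left(Q \right)} = \sqrt{Q + \left(Q + 0\right)} = \sqrt{Q + Q} = \sqrt{2 Q} = \sqrt{2} \sqrt{Q}$)
$r{\left(-2 \right)} 44 = \sqrt{2} \sqrt{-2} \cdot 44 = \sqrt{2} i \sqrt{2} \cdot 44 = 2 i 44 = 88 i$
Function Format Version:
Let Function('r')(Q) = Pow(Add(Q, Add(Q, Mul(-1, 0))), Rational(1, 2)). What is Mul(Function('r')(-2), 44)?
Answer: Mul(88, I) ≈ Mul(88.000, I)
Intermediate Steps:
Function('r')(Q) = Mul(Pow(2, Rational(1, 2)), Pow(Q, Rational(1, 2))) (Function('r')(Q) = Pow(Add(Q, Add(Q, 0)), Rational(1, 2)) = Pow(Add(Q, Q), Rational(1, 2)) = Pow(Mul(2, Q), Rational(1, 2)) = Mul(Pow(2, Rational(1, 2)), Pow(Q, Rational(1, 2))))
Mul(Function('r')(-2), 44) = Mul(Mul(Pow(2, Rational(1, 2)), Pow(-2, Rational(1, 2))), 44) = Mul(Mul(Pow(2, Rational(1, 2)), Mul(I, Pow(2, Rational(1, 2)))), 44) = Mul(Mul(2, I), 44) = Mul(88, I)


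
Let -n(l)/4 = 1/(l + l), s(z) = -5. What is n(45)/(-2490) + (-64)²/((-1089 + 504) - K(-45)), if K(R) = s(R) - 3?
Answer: -229477823/32326425 ≈ -7.0988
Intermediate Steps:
K(R) = -8 (K(R) = -5 - 3 = -8)
n(l) = -2/l (n(l) = -4/(l + l) = -4*1/(2*l) = -2/l)
n(45)/(-2490) + (-64)²/((-1089 + 504) - K(-45)) = -2/45/(-2490) + (-64)²/((-1089 + 504) - 1*(-8)) = -2*1/45*(-1/2490) + 4096/(-585 + 8) = -2/45*(-1/2490) + 4096/(-577) = 1/56025 + 4096*(-1/577) = 1/56025 - 4096/577 = -229477823/32326425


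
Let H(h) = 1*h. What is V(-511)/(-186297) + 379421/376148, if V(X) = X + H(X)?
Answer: 71069417293/70075243956 ≈ 1.0142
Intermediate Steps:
H(h) = h
V(X) = 2*X (V(X) = X + X = 2*X)
V(-511)/(-186297) + 379421/376148 = (2*(-511))/(-186297) + 379421/376148 = -1022*(-1/186297) + 379421*(1/376148) = 1022/186297 + 379421/376148 = 71069417293/70075243956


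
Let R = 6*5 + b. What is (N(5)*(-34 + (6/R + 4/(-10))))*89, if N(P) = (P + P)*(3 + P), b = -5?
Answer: -1216096/5 ≈ -2.4322e+5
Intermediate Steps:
R = 25 (R = 6*5 - 5 = 30 - 5 = 25)
N(P) = 2*P*(3 + P) (N(P) = (2*P)*(3 + P) = 2*P*(3 + P))
(N(5)*(-34 + (6/R + 4/(-10))))*89 = ((2*5*(3 + 5))*(-34 + (6/25 + 4/(-10))))*89 = ((2*5*8)*(-34 + (6*(1/25) + 4*(-⅒))))*89 = (80*(-34 + (6/25 - ⅖)))*89 = (80*(-34 - 4/25))*89 = (80*(-854/25))*89 = -13664/5*89 = -1216096/5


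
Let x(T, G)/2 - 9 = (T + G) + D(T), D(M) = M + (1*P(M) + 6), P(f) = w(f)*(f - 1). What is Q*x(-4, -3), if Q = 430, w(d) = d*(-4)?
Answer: -65360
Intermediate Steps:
w(d) = -4*d
P(f) = -4*f*(-1 + f) (P(f) = (-4*f)*(f - 1) = (-4*f)*(-1 + f) = -4*f*(-1 + f))
D(M) = 6 + M + 4*M*(1 - M) (D(M) = M + (1*(4*M*(1 - M)) + 6) = M + (4*M*(1 - M) + 6) = M + (6 + 4*M*(1 - M)) = 6 + M + 4*M*(1 - M))
x(T, G) = 30 + 2*G + 4*T - 8*T*(-1 + T) (x(T, G) = 18 + 2*((T + G) + (6 + T - 4*T*(-1 + T))) = 18 + 2*((G + T) + (6 + T - 4*T*(-1 + T))) = 18 + 2*(6 + G + 2*T - 4*T*(-1 + T)) = 18 + (12 + 2*G + 4*T - 8*T*(-1 + T)) = 30 + 2*G + 4*T - 8*T*(-1 + T))
Q*x(-4, -3) = 430*(30 - 8*(-4)² + 2*(-3) + 12*(-4)) = 430*(30 - 8*16 - 6 - 48) = 430*(30 - 128 - 6 - 48) = 430*(-152) = -65360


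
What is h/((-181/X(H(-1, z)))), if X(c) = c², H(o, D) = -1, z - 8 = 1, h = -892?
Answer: 892/181 ≈ 4.9282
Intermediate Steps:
z = 9 (z = 8 + 1 = 9)
h/((-181/X(H(-1, z)))) = -892/((-181/((-1)²))) = -892/((-181/1)) = -892/((-181*1)) = -892/(-181) = -892*(-1/181) = 892/181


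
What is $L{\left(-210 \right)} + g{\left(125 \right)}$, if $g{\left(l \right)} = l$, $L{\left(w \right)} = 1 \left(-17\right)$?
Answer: $108$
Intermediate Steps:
$L{\left(w \right)} = -17$
$L{\left(-210 \right)} + g{\left(125 \right)} = -17 + 125 = 108$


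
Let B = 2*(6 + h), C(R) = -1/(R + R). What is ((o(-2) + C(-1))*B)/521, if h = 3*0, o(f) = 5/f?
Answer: -24/521 ≈ -0.046065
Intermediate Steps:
h = 0
C(R) = -1/(2*R)
B = 12 (B = 2*(6 + 0) = 2*6 = 12)
((o(-2) + C(-1))*B)/521 = ((5/(-2) - 1/2/(-1))*12)/521 = ((5*(-1/2) - 1/2*(-1))*12)*(1/521) = ((-5/2 + 1/2)*12)*(1/521) = -2*12*(1/521) = -24*1/521 = -24/521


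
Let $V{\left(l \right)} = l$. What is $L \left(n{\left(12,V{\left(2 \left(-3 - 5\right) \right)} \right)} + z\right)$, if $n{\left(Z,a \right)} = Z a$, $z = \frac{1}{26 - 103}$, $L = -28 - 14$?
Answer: $\frac{88710}{11} \approx 8064.5$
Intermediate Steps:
$L = -42$
$z = - \frac{1}{77}$ ($z = \frac{1}{-77} = - \frac{1}{77} \approx -0.012987$)
$L \left(n{\left(12,V{\left(2 \left(-3 - 5\right) \right)} \right)} + z\right) = - 42 \left(12 \cdot 2 \left(-3 - 5\right) - \frac{1}{77}\right) = - 42 \left(12 \cdot 2 \left(-8\right) - \frac{1}{77}\right) = - 42 \left(12 \left(-16\right) - \frac{1}{77}\right) = - 42 \left(-192 - \frac{1}{77}\right) = \left(-42\right) \left(- \frac{14785}{77}\right) = \frac{88710}{11}$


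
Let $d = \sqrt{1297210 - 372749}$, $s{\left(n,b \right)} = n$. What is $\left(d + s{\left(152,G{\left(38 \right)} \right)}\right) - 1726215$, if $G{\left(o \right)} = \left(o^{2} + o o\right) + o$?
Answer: $-1726063 + \sqrt{924461} \approx -1.7251 \cdot 10^{6}$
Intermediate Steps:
$G{\left(o \right)} = o + 2 o^{2}$ ($G{\left(o \right)} = \left(o^{2} + o^{2}\right) + o = 2 o^{2} + o = o + 2 o^{2}$)
$d = \sqrt{924461} \approx 961.49$
$\left(d + s{\left(152,G{\left(38 \right)} \right)}\right) - 1726215 = \left(\sqrt{924461} + 152\right) - 1726215 = \left(152 + \sqrt{924461}\right) - 1726215 = -1726063 + \sqrt{924461}$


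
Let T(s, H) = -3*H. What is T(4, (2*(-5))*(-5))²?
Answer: 22500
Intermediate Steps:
T(4, (2*(-5))*(-5))² = (-3*2*(-5)*(-5))² = (-(-30)*(-5))² = (-3*50)² = (-150)² = 22500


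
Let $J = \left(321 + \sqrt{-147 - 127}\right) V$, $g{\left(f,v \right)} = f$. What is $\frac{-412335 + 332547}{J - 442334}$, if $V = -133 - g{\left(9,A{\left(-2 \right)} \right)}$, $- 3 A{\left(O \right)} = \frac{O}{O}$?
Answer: $\frac{4866230226}{29758443499} - \frac{1416237 i \sqrt{274}}{29758443499} \approx 0.16352 - 0.00078777 i$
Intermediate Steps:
$A{\left(O \right)} = - \frac{1}{3}$ ($A{\left(O \right)} = - \frac{O \frac{1}{O}}{3} = \left(- \frac{1}{3}\right) 1 = - \frac{1}{3}$)
$V = -142$ ($V = -133 - 9 = -142$)
$J = -45582 - 142 i \sqrt{274}$ ($J = \left(321 + \sqrt{-147 - 127}\right) \left(-142\right) = \left(321 + \sqrt{-274}\right) \left(-142\right) = \left(321 + i \sqrt{274}\right) \left(-142\right) = -45582 - 142 i \sqrt{274} \approx -45582.0 - 2350.5 i$)
$\frac{-412335 + 332547}{J - 442334} = \frac{-412335 + 332547}{\left(-45582 - 142 i \sqrt{274}\right) - 442334} = - \frac{79788}{-487916 - 142 i \sqrt{274}}$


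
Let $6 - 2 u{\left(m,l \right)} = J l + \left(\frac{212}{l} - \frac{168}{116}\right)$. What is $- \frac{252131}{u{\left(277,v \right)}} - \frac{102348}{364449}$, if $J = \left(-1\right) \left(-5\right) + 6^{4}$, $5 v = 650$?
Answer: $\frac{52298778289733}{19364334560786} \approx 2.7008$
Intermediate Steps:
$v = 130$ ($v = \frac{1}{5} \cdot 650 = 130$)
$J = 1301$ ($J = 5 + 1296 = 1301$)
$u{\left(m,l \right)} = \frac{108}{29} - \frac{106}{l} - \frac{1301 l}{2}$ ($u{\left(m,l \right)} = 3 - \frac{1301 l + \left(\frac{212}{l} - \frac{168}{116}\right)}{2} = 3 - \frac{1301 l + \left(\frac{212}{l} - \frac{42}{29}\right)}{2} = 3 - \frac{1301 l - \left(\frac{42}{29} - \frac{212}{l}\right)}{2} = 3 - \frac{- \frac{42}{29} + \frac{212}{l} + 1301 l}{2} = 3 - \left(- \frac{21}{29} + \frac{106}{l} + \frac{1301 l}{2}\right) = \frac{108}{29} - \frac{106}{l} - \frac{1301 l}{2}$)
$- \frac{252131}{u{\left(277,v \right)}} - \frac{102348}{364449} = - \frac{252131}{\frac{1}{58} \cdot \frac{1}{130} \left(-6148 + 130 \left(216 - 4904770\right)\right)} - \frac{102348}{364449} = - \frac{252131}{\frac{1}{58} \cdot \frac{1}{130} \left(-6148 + 130 \left(216 - 4904770\right)\right)} - \frac{34116}{121483} = - \frac{252131}{\frac{1}{58} \cdot \frac{1}{130} \left(-6148 + 130 \left(-4904554\right)\right)} - \frac{34116}{121483} = - \frac{252131}{\frac{1}{58} \cdot \frac{1}{130} \left(-6148 - 637592020\right)} - \frac{34116}{121483} = - \frac{252131}{\frac{1}{58} \cdot \frac{1}{130} \left(-637598168\right)} - \frac{34116}{121483} = - \frac{252131}{- \frac{159399542}{1885}} - \frac{34116}{121483} = \left(-252131\right) \left(- \frac{1885}{159399542}\right) - \frac{34116}{121483} = \frac{475266935}{159399542} - \frac{34116}{121483} = \frac{52298778289733}{19364334560786}$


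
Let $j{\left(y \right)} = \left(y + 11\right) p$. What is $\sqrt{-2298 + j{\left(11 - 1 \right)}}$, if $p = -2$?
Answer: $6 i \sqrt{65} \approx 48.374 i$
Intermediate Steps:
$j{\left(y \right)} = -22 - 2 y$ ($j{\left(y \right)} = \left(y + 11\right) \left(-2\right) = \left(11 + y\right) \left(-2\right) = -22 - 2 y$)
$\sqrt{-2298 + j{\left(11 - 1 \right)}} = \sqrt{-2298 - \left(22 + 2 \left(11 - 1\right)\right)} = \sqrt{-2298 - 42} = \sqrt{-2340} = 6 i \sqrt{65}$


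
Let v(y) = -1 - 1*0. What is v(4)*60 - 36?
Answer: -96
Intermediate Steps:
v(y) = -1 (v(y) = -1 + 0 = -1)
v(4)*60 - 36 = -1*60 - 36 = -60 - 36 = -96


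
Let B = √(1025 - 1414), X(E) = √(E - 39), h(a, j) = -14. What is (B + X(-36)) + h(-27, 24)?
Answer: -14 + I*√389 + 5*I*√3 ≈ -14.0 + 28.383*I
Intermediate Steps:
X(E) = √(-39 + E)
B = I*√389 (B = √(-389) = I*√389 ≈ 19.723*I)
(B + X(-36)) + h(-27, 24) = (I*√389 + √(-39 - 36)) - 14 = (I*√389 + √(-75)) - 14 = (I*√389 + 5*I*√3) - 14 = -14 + I*√389 + 5*I*√3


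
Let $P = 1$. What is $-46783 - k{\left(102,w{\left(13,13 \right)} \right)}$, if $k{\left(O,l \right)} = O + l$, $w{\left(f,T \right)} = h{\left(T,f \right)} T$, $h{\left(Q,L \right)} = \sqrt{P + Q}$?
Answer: $-46885 - 13 \sqrt{14} \approx -46934.0$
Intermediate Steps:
$h{\left(Q,L \right)} = \sqrt{1 + Q}$
$w{\left(f,T \right)} = T \sqrt{1 + T}$ ($w{\left(f,T \right)} = \sqrt{1 + T} T = T \sqrt{1 + T}$)
$-46783 - k{\left(102,w{\left(13,13 \right)} \right)} = -46783 - \left(102 + 13 \sqrt{1 + 13}\right) = -46783 - \left(102 + 13 \sqrt{14}\right) = -46885 - 13 \sqrt{14}$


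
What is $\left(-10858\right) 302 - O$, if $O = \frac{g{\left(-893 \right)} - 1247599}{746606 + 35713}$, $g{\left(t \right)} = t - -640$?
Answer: $- \frac{2565313502152}{782319} \approx -3.2791 \cdot 10^{6}$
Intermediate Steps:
$g{\left(t \right)} = 640 + t$ ($g{\left(t \right)} = t + 640 = 640 + t$)
$O = - \frac{1247852}{782319}$ ($O = \frac{\left(640 - 893\right) - 1247599}{746606 + 35713} = \frac{-253 - 1247599}{782319} = \left(-1247852\right) \frac{1}{782319} = - \frac{1247852}{782319} \approx -1.5951$)
$\left(-10858\right) 302 - O = \left(-10858\right) 302 - - \frac{1247852}{782319} = -3279116 + \frac{1247852}{782319} = - \frac{2565313502152}{782319}$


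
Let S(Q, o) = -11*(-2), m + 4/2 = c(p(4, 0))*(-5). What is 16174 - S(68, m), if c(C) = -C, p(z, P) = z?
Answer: 16152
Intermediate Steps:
m = 18 (m = -2 - 1*4*(-5) = -2 - 4*(-5) = -2 + 20 = 18)
S(Q, o) = 22
16174 - S(68, m) = 16174 - 1*22 = 16174 - 22 = 16152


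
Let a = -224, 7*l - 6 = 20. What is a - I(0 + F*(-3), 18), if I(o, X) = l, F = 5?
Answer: -1594/7 ≈ -227.71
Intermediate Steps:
l = 26/7 (l = 6/7 + (⅐)*20 = 6/7 + 20/7 = 26/7 ≈ 3.7143)
I(o, X) = 26/7
a - I(0 + F*(-3), 18) = -224 - 1*26/7 = -224 - 26/7 = -1594/7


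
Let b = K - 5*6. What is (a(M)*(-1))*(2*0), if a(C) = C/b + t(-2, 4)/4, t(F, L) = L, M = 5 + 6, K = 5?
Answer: 0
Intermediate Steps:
M = 11
b = -25 (b = 5 - 5*6 = 5 - 30 = -25)
a(C) = 1 - C/25 (a(C) = C/(-25) + 4/4 = C*(-1/25) + 4*(1/4) = -C/25 + 1 = 1 - C/25)
(a(M)*(-1))*(2*0) = ((1 - 1/25*11)*(-1))*(2*0) = ((1 - 11/25)*(-1))*0 = ((14/25)*(-1))*0 = -14/25*0 = 0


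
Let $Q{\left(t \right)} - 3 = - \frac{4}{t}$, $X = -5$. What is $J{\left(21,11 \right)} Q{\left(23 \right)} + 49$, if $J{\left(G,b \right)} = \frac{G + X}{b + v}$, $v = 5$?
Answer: $\frac{1192}{23} \approx 51.826$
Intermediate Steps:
$Q{\left(t \right)} = 3 - \frac{4}{t}$
$J{\left(G,b \right)} = \frac{-5 + G}{5 + b}$ ($J{\left(G,b \right)} = \frac{G - 5}{b + 5} = \frac{-5 + G}{5 + b}$)
$J{\left(21,11 \right)} Q{\left(23 \right)} + 49 = \frac{-5 + 21}{5 + 11} \left(3 - \frac{4}{23}\right) + 49 = \frac{1}{16} \cdot 16 \left(3 - \frac{4}{23}\right) + 49 = 1 \cdot \frac{65}{23} + 49 = \frac{65}{23} + 49 = \frac{1192}{23}$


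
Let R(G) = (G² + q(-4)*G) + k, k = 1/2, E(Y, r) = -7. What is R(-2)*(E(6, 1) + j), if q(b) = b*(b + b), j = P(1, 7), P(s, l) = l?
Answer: 0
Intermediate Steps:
j = 7
q(b) = 2*b² (q(b) = b*(2*b) = 2*b²)
k = ½ ≈ 0.50000
R(G) = ½ + G² + 32*G (R(G) = (G² + (2*(-4)²)*G) + ½ = (G² + (2*16)*G) + ½ = (G² + 32*G) + ½ = ½ + G² + 32*G)
R(-2)*(E(6, 1) + j) = (½ + (-2)² + 32*(-2))*(-7 + 7) = (½ + 4 - 64)*0 = -119/2*0 = 0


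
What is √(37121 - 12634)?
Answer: √24487 ≈ 156.48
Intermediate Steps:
√(37121 - 12634) = √24487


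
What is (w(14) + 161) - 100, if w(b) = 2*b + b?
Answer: 103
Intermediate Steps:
w(b) = 3*b
(w(14) + 161) - 100 = (3*14 + 161) - 100 = (42 + 161) - 100 = 203 - 100 = 103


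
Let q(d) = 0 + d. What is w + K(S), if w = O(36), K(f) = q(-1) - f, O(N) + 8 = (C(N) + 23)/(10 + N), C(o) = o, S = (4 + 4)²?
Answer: -3299/46 ≈ -71.717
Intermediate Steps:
S = 64 (S = 8² = 64)
q(d) = d
O(N) = -8 + (23 + N)/(10 + N) (O(N) = -8 + (N + 23)/(10 + N) = -8 + (23 + N)/(10 + N))
K(f) = -1 - f
w = -309/46 (w = (-57 - 7*36)/(10 + 36) = (-57 - 252)/46 = (1/46)*(-309) = -309/46 ≈ -6.7174)
w + K(S) = -309/46 + (-1 - 1*64) = -309/46 + (-1 - 64) = -309/46 - 65 = -3299/46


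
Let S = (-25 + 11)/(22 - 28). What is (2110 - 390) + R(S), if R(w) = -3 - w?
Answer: 5144/3 ≈ 1714.7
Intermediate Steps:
S = 7/3 (S = -14/(-6) = -14*(-1/6) = 7/3 ≈ 2.3333)
(2110 - 390) + R(S) = (2110 - 390) + (-3 - 1*7/3) = 1720 + (-3 - 7/3) = 1720 - 16/3 = 5144/3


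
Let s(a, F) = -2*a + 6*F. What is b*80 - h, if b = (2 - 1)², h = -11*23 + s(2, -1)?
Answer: 343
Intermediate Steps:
h = -263 (h = -11*23 + (-2*2 + 6*(-1)) = -253 + (-4 - 6) = -253 - 10 = -263)
b = 1 (b = 1² = 1)
b*80 - h = 1*80 - 1*(-263) = 80 + 263 = 343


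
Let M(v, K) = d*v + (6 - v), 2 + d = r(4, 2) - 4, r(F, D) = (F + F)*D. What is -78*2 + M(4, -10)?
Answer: -114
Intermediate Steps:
r(F, D) = 2*D*F (r(F, D) = (2*F)*D = 2*D*F)
d = 10 (d = -2 + (2*2*4 - 4) = -2 + (16 - 4) = -2 + 12 = 10)
M(v, K) = 6 + 9*v (M(v, K) = 10*v + (6 - v) = 6 + 9*v)
-78*2 + M(4, -10) = -78*2 + (6 + 9*4) = -156 + (6 + 36) = -156 + 42 = -114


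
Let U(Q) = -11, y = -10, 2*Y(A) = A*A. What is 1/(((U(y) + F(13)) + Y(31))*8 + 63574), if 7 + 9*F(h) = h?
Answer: 3/202006 ≈ 1.4851e-5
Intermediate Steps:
F(h) = -7/9 + h/9
Y(A) = A**2/2 (Y(A) = (A*A)/2 = A**2/2)
1/(((U(y) + F(13)) + Y(31))*8 + 63574) = 1/(((-11 + (-7/9 + (1/9)*13)) + (1/2)*31**2)*8 + 63574) = 1/(((-11 + (-7/9 + 13/9)) + (1/2)*961)*8 + 63574) = 1/(((-11 + 2/3) + 961/2)*8 + 63574) = 1/((-31/3 + 961/2)*8 + 63574) = 1/((2821/6)*8 + 63574) = 1/(11284/3 + 63574) = 1/(202006/3) = 3/202006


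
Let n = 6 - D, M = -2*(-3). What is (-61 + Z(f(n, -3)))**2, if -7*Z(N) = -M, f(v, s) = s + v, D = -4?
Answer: 177241/49 ≈ 3617.2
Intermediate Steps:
M = 6
n = 10 (n = 6 - 1*(-4) = 6 + 4 = 10)
Z(N) = 6/7 (Z(N) = -(-1)*6/7 = -1/7*(-6) = 6/7)
(-61 + Z(f(n, -3)))**2 = (-61 + 6/7)**2 = (-421/7)**2 = 177241/49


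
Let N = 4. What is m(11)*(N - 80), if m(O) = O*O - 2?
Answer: -9044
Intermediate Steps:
m(O) = -2 + O**2 (m(O) = O**2 - 2 = -2 + O**2)
m(11)*(N - 80) = (-2 + 11**2)*(4 - 80) = (-2 + 121)*(-76) = 119*(-76) = -9044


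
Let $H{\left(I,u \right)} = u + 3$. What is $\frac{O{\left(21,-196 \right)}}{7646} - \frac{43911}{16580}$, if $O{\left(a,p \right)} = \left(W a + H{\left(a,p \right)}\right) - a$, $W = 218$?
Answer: $- \frac{131694193}{63385340} \approx -2.0777$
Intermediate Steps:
$H{\left(I,u \right)} = 3 + u$
$O{\left(a,p \right)} = 3 + p + 217 a$ ($O{\left(a,p \right)} = \left(218 a + \left(3 + p\right)\right) - a = \left(3 + p + 218 a\right) - a = 3 + p + 217 a$)
$\frac{O{\left(21,-196 \right)}}{7646} - \frac{43911}{16580} = \frac{3 - 196 + 217 \cdot 21}{7646} - \frac{43911}{16580} = \left(3 - 196 + 4557\right) \frac{1}{7646} - \frac{43911}{16580} = 4364 \cdot \frac{1}{7646} - \frac{43911}{16580} = \frac{2182}{3823} - \frac{43911}{16580} = - \frac{131694193}{63385340}$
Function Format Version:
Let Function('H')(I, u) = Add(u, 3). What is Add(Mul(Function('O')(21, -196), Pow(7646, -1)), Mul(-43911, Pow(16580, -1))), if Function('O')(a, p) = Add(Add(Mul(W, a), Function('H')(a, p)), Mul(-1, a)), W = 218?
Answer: Rational(-131694193, 63385340) ≈ -2.0777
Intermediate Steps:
Function('H')(I, u) = Add(3, u)
Function('O')(a, p) = Add(3, p, Mul(217, a)) (Function('O')(a, p) = Add(Add(Mul(218, a), Add(3, p)), Mul(-1, a)) = Add(Add(3, p, Mul(218, a)), Mul(-1, a)) = Add(3, p, Mul(217, a)))
Add(Mul(Function('O')(21, -196), Pow(7646, -1)), Mul(-43911, Pow(16580, -1))) = Add(Mul(Add(3, -196, Mul(217, 21)), Pow(7646, -1)), Mul(-43911, Pow(16580, -1))) = Add(Mul(Add(3, -196, 4557), Rational(1, 7646)), Mul(-43911, Rational(1, 16580))) = Add(Mul(4364, Rational(1, 7646)), Rational(-43911, 16580)) = Add(Rational(2182, 3823), Rational(-43911, 16580)) = Rational(-131694193, 63385340)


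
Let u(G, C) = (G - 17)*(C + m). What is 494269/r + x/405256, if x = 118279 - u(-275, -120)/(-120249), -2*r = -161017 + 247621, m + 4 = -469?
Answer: -3911774088518297/351696164645448 ≈ -11.123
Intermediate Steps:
m = -473 (m = -4 - 469 = -473)
u(G, C) = (-473 + C)*(-17 + G) (u(G, C) = (G - 17)*(C - 473) = (-17 + G)*(-473 + C) = (-473 + C)*(-17 + G))
r = -43302 (r = -(-161017 + 247621)/2 = -½*86604 = -43302)
x = 14223104627/120249 (x = 118279 - (8041 - 473*(-275) - 17*(-120) - 120*(-275))/(-120249) = 118279 - (8041 + 130075 + 2040 + 33000)*(-1)/120249 = 118279 - 173156*(-1)/120249 = 118279 - 1*(-173156/120249) = 118279 + 173156/120249 = 14223104627/120249 ≈ 1.1828e+5)
494269/r + x/405256 = 494269/(-43302) + (14223104627/120249)/405256 = 494269*(-1/43302) + (14223104627/120249)*(1/405256) = -494269/43302 + 14223104627/48731628744 = -3911774088518297/351696164645448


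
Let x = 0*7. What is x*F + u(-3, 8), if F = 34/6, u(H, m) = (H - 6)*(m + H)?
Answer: -45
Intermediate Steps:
u(H, m) = (-6 + H)*(H + m)
F = 17/3 (F = 34*(1/6) = 17/3 ≈ 5.6667)
x = 0
x*F + u(-3, 8) = 0*(17/3) + ((-3)**2 - 6*(-3) - 6*8 - 3*8) = 0 + (9 + 18 - 48 - 24) = 0 - 45 = -45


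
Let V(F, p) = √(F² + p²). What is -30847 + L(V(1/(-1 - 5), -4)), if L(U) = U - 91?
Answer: -30938 + √577/6 ≈ -30934.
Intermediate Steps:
L(U) = -91 + U
-30847 + L(V(1/(-1 - 5), -4)) = -30847 + (-91 + √((1/(-1 - 5))² + (-4)²)) = -30847 + (-91 + √((1/(-6))² + 16)) = -30847 + (-91 + √((-⅙)² + 16)) = -30847 + (-91 + √(1/36 + 16)) = -30847 + (-91 + √(577/36)) = -30847 + (-91 + √577/6) = -30938 + √577/6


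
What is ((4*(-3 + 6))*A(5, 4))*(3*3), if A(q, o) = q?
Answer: 540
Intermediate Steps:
((4*(-3 + 6))*A(5, 4))*(3*3) = ((4*(-3 + 6))*5)*(3*3) = ((4*3)*5)*9 = (12*5)*9 = 60*9 = 540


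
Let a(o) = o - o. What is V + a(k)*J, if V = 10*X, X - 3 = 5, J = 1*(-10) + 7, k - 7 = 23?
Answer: 80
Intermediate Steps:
k = 30 (k = 7 + 23 = 30)
J = -3 (J = -10 + 7 = -3)
X = 8 (X = 3 + 5 = 8)
V = 80 (V = 10*8 = 80)
a(o) = 0
V + a(k)*J = 80 + 0*(-3) = 80 + 0 = 80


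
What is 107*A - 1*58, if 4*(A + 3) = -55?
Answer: -7401/4 ≈ -1850.3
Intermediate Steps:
A = -67/4 (A = -3 + (1/4)*(-55) = -3 - 55/4 = -67/4 ≈ -16.750)
107*A - 1*58 = 107*(-67/4) - 1*58 = -7169/4 - 58 = -7401/4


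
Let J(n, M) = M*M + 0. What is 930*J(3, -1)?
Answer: 930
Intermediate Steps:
J(n, M) = M² (J(n, M) = M² + 0 = M²)
930*J(3, -1) = 930*(-1)² = 930*1 = 930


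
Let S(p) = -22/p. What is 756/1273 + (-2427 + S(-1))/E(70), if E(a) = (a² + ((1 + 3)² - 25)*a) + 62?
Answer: 11233/290244 ≈ 0.038702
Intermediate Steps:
E(a) = 62 + a² - 9*a (E(a) = (a² + (4² - 25)*a) + 62 = (a² + (16 - 25)*a) + 62 = (a² - 9*a) + 62 = 62 + a² - 9*a)
756/1273 + (-2427 + S(-1))/E(70) = 756/1273 + (-2427 - 22/(-1))/(62 + 70² - 9*70) = 756*(1/1273) + (-2427 - 22*(-1))/(62 + 4900 - 630) = 756/1273 + (-2427 + 22)/4332 = 756/1273 - 2405*1/4332 = 756/1273 - 2405/4332 = 11233/290244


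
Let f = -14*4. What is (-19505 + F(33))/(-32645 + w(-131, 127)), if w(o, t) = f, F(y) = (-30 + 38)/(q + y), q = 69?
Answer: 994751/1667751 ≈ 0.59646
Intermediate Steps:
f = -56
F(y) = 8/(69 + y) (F(y) = (-30 + 38)/(69 + y) = 8/(69 + y))
w(o, t) = -56
(-19505 + F(33))/(-32645 + w(-131, 127)) = (-19505 + 8/(69 + 33))/(-32645 - 56) = (-19505 + 8/102)/(-32701) = (-19505 + 8*(1/102))*(-1/32701) = (-19505 + 4/51)*(-1/32701) = -994751/51*(-1/32701) = 994751/1667751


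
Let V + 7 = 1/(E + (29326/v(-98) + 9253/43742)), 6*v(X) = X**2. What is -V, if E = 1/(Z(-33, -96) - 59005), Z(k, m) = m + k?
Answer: 199867687567884/28774331126363 ≈ 6.9460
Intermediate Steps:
Z(k, m) = k + m
v(X) = X**2/6
E = -1/59134 (E = 1/((-33 - 96) - 59005) = 1/(-129 - 59005) = 1/(-59134) = -1/59134 ≈ -1.6911e-5)
V = -199867687567884/28774331126363 (V = -7 + 1/(-1/59134 + (29326/(((1/6)*(-98)**2)) + 9253/43742)) = -7 + 1/(-1/59134 + (29326/(((1/6)*9604)) + 9253*(1/43742))) = -7 + 1/(-1/59134 + (29326/(4802/3) + 9253/43742)) = -7 + 1/(-1/59134 + (29326*(3/4802) + 9253/43742)) = -7 + 1/(-1/59134 + (43989/2401 + 9253/43742)) = -7 + 1/(-1/59134 + 1946383291/105024542) = -7 + 1/(28774331126363/1552630316657) = -7 + 1552630316657/28774331126363 = -199867687567884/28774331126363 ≈ -6.9460)
-V = -1*(-199867687567884/28774331126363) = 199867687567884/28774331126363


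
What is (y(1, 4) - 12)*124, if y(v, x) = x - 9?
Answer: -2108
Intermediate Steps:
y(v, x) = -9 + x
(y(1, 4) - 12)*124 = ((-9 + 4) - 12)*124 = (-5 - 12)*124 = -17*124 = -2108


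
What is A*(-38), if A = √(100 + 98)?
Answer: -114*√22 ≈ -534.71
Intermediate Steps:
A = 3*√22 (A = √198 = 3*√22 ≈ 14.071)
A*(-38) = (3*√22)*(-38) = -114*√22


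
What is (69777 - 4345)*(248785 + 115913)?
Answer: 23862919536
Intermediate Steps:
(69777 - 4345)*(248785 + 115913) = 65432*364698 = 23862919536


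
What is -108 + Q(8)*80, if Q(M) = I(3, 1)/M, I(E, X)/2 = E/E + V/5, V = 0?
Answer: -88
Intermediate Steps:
I(E, X) = 2 (I(E, X) = 2*(E/E + 0/5) = 2*(1 + 0*(⅕)) = 2*(1 + 0) = 2*1 = 2)
Q(M) = 2/M
-108 + Q(8)*80 = -108 + (2/8)*80 = -108 + (2*(⅛))*80 = -108 + (¼)*80 = -108 + 20 = -88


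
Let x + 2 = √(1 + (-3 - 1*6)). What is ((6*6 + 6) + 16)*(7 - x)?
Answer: 522 - 116*I*√2 ≈ 522.0 - 164.05*I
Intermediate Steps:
x = -2 + 2*I*√2 (x = -2 + √(1 + (-3 - 1*6)) = -2 + √(1 + (-3 - 6)) = -2 + √(1 - 9) = -2 + √(-8) = -2 + 2*I*√2 ≈ -2.0 + 2.8284*I)
((6*6 + 6) + 16)*(7 - x) = ((6*6 + 6) + 16)*(7 - (-2 + 2*I*√2)) = ((36 + 6) + 16)*(7 + (2 - 2*I*√2)) = (42 + 16)*(9 - 2*I*√2) = 58*(9 - 2*I*√2) = 522 - 116*I*√2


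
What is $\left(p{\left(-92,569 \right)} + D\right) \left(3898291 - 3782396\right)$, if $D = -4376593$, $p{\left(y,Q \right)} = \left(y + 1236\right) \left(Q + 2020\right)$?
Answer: $-163965580415$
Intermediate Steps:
$p{\left(y,Q \right)} = \left(1236 + y\right) \left(2020 + Q\right)$
$\left(p{\left(-92,569 \right)} + D\right) \left(3898291 - 3782396\right) = \left(\left(2496720 + 1236 \cdot 569 + 2020 \left(-92\right) + 569 \left(-92\right)\right) - 4376593\right) \left(3898291 - 3782396\right) = \left(\left(2496720 + 703284 - 185840 - 52348\right) - 4376593\right) 115895 = \left(2961816 - 4376593\right) 115895 = \left(-1414777\right) 115895 = -163965580415$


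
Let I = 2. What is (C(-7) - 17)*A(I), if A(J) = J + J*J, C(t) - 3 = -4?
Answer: -108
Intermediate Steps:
C(t) = -1 (C(t) = 3 - 4 = -1)
A(J) = J + J²
(C(-7) - 17)*A(I) = (-1 - 17)*(2*(1 + 2)) = -36*3 = -18*6 = -108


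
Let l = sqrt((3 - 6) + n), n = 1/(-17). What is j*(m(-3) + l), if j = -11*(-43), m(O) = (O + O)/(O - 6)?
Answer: 946/3 + 946*I*sqrt(221)/17 ≈ 315.33 + 827.25*I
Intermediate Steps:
m(O) = 2*O/(-6 + O) (m(O) = (2*O)/(-6 + O) = 2*O/(-6 + O))
j = 473
n = -1/17 ≈ -0.058824
l = 2*I*sqrt(221)/17 (l = sqrt((3 - 6) - 1/17) = sqrt(-3 - 1/17) = sqrt(-52/17) = 2*I*sqrt(221)/17 ≈ 1.7489*I)
j*(m(-3) + l) = 473*(2*(-3)/(-6 - 3) + 2*I*sqrt(221)/17) = 473*(2*(-3)/(-9) + 2*I*sqrt(221)/17) = 473*(2*(-3)*(-1/9) + 2*I*sqrt(221)/17) = 473*(2/3 + 2*I*sqrt(221)/17) = 946/3 + 946*I*sqrt(221)/17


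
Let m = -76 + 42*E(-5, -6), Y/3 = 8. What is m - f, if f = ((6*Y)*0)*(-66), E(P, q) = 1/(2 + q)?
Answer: -173/2 ≈ -86.500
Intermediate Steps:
Y = 24 (Y = 3*8 = 24)
m = -173/2 (m = -76 + 42/(2 - 6) = -76 + 42/(-4) = -76 + 42*(-1/4) = -76 - 21/2 = -173/2 ≈ -86.500)
f = 0 (f = ((6*24)*0)*(-66) = (144*0)*(-66) = 0*(-66) = 0)
m - f = -173/2 - 1*0 = -173/2 + 0 = -173/2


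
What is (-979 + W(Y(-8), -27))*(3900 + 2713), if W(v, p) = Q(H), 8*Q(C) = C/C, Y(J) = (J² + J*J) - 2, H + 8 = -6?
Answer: -51786403/8 ≈ -6.4733e+6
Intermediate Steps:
H = -14 (H = -8 - 6 = -14)
Y(J) = -2 + 2*J² (Y(J) = (J² + J²) - 2 = 2*J² - 2 = -2 + 2*J²)
Q(C) = ⅛ (Q(C) = (C/C)/8 = (⅛)*1 = ⅛)
W(v, p) = ⅛
(-979 + W(Y(-8), -27))*(3900 + 2713) = (-979 + ⅛)*(3900 + 2713) = -7831/8*6613 = -51786403/8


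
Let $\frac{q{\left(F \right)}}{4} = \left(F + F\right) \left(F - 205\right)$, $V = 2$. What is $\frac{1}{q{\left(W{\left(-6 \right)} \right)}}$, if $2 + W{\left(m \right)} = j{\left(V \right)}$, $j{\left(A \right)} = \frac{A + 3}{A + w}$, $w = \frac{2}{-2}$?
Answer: $- \frac{1}{4848} \approx -0.00020627$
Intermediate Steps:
$w = -1$ ($w = 2 \left(- \frac{1}{2}\right) = -1$)
$j{\left(A \right)} = \frac{3 + A}{-1 + A}$ ($j{\left(A \right)} = \frac{A + 3}{A - 1} = \frac{3 + A}{-1 + A}$)
$W{\left(m \right)} = 3$ ($W{\left(m \right)} = -2 + \frac{3 + 2}{-1 + 2} = -2 + 1^{-1} \cdot 5 = -2 + 1 \cdot 5 = -2 + 5 = 3$)
$q{\left(F \right)} = 8 F \left(-205 + F\right)$ ($q{\left(F \right)} = 4 \left(F + F\right) \left(F - 205\right) = 4 \cdot 2 F \left(-205 + F\right) = 8 F \left(-205 + F\right)$)
$\frac{1}{q{\left(W{\left(-6 \right)} \right)}} = \frac{1}{8 \cdot 3 \left(-205 + 3\right)} = \frac{1}{8 \cdot 3 \left(-202\right)} = \frac{1}{-4848} = - \frac{1}{4848}$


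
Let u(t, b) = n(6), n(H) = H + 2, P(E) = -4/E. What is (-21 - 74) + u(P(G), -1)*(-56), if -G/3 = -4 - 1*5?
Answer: -543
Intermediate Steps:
G = 27 (G = -3*(-4 - 1*5) = -3*(-4 - 5) = -3*(-9) = 27)
n(H) = 2 + H
u(t, b) = 8 (u(t, b) = 2 + 6 = 8)
(-21 - 74) + u(P(G), -1)*(-56) = (-21 - 74) + 8*(-56) = -95 - 448 = -543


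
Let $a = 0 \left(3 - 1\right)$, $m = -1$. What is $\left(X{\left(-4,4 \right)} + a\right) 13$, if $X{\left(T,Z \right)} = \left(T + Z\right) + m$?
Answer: $-13$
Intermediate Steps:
$a = 0$ ($a = 0 \cdot 2 = 0$)
$X{\left(T,Z \right)} = -1 + T + Z$ ($X{\left(T,Z \right)} = \left(T + Z\right) - 1 = -1 + T + Z$)
$\left(X{\left(-4,4 \right)} + a\right) 13 = \left(\left(-1 - 4 + 4\right) + 0\right) 13 = \left(-1 + 0\right) 13 = \left(-1\right) 13 = -13$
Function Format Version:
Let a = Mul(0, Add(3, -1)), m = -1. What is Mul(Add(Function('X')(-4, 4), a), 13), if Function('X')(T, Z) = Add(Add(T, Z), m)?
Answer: -13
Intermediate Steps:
a = 0 (a = Mul(0, 2) = 0)
Function('X')(T, Z) = Add(-1, T, Z) (Function('X')(T, Z) = Add(Add(T, Z), -1) = Add(-1, T, Z))
Mul(Add(Function('X')(-4, 4), a), 13) = Mul(Add(Add(-1, -4, 4), 0), 13) = Mul(Add(-1, 0), 13) = Mul(-1, 13) = -13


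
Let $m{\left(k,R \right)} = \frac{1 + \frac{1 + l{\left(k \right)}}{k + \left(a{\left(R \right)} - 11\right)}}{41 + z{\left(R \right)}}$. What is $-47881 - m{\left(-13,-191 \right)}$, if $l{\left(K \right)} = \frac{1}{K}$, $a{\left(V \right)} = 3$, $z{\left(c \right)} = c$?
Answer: $- \frac{217858521}{4550} \approx -47881.0$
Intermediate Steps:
$m{\left(k,R \right)} = \frac{1 + \frac{1 + \frac{1}{k}}{-8 + k}}{41 + R}$ ($m{\left(k,R \right)} = \frac{1 + \frac{1 + \frac{1}{k}}{k + \left(3 - 11\right)}}{41 + R} = \frac{1 + \frac{1 + \frac{1}{k}}{k - 8}}{41 + R} = \frac{1 + \frac{1 + \frac{1}{k}}{-8 + k}}{41 + R}$)
$-47881 - m{\left(-13,-191 \right)} = -47881 - \frac{1 - 13 \left(-7 - 13\right)}{\left(-13\right) \left(-328 - -1528 + 41 \left(-13\right) - -2483\right)} = -47881 - - \frac{1 - -260}{13 \left(-328 + 1528 - 533 + 2483\right)} = -47881 - - \frac{1 + 260}{13 \cdot 3150} = -47881 - \left(- \frac{1}{13}\right) \frac{1}{3150} \cdot 261 = -47881 - - \frac{29}{4550} = -47881 + \frac{29}{4550} = - \frac{217858521}{4550}$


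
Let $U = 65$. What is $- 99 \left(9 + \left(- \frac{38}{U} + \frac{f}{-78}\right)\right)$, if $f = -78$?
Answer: $- \frac{60588}{65} \approx -932.12$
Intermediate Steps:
$- 99 \left(9 + \left(- \frac{38}{U} + \frac{f}{-78}\right)\right) = - 99 \left(9 - \left(-1 + \frac{38}{65}\right)\right) = - 99 \left(9 - - \frac{27}{65}\right) = - 99 \left(9 + \left(- \frac{38}{65} + 1\right)\right) = - 99 \left(9 + \frac{27}{65}\right) = \left(-99\right) \frac{612}{65} = - \frac{60588}{65}$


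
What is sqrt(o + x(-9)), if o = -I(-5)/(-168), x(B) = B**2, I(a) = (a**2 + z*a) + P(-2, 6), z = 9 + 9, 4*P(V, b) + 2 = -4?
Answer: sqrt(11607)/12 ≈ 8.9780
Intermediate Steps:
P(V, b) = -3/2 (P(V, b) = -1/2 + (1/4)*(-4) = -1/2 - 1 = -3/2)
z = 18
I(a) = -3/2 + a**2 + 18*a (I(a) = (a**2 + 18*a) - 3/2 = -3/2 + a**2 + 18*a)
o = -19/48 (o = -(-3/2 + (-5)**2 + 18*(-5))/(-168) = -(-3/2 + 25 - 90)*(-1/168) = -1*(-133/2)*(-1/168) = (133/2)*(-1/168) = -19/48 ≈ -0.39583)
sqrt(o + x(-9)) = sqrt(-19/48 + (-9)**2) = sqrt(-19/48 + 81) = sqrt(3869/48) = sqrt(11607)/12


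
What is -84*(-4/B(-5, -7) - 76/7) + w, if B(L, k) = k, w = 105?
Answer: 969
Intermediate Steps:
-84*(-4/B(-5, -7) - 76/7) + w = -84*(-4/(-7) - 76/7) + 105 = -84*(-4*(-⅐) - 76*⅐) + 105 = -84*(4/7 - 76/7) + 105 = -84*(-72/7) + 105 = 864 + 105 = 969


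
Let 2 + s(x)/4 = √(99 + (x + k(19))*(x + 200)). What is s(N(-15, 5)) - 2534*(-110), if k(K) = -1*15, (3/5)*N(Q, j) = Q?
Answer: 278732 + 4*I*√6901 ≈ 2.7873e+5 + 332.29*I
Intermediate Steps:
N(Q, j) = 5*Q/3
k(K) = -15
s(x) = -8 + 4*√(99 + (-15 + x)*(200 + x)) (s(x) = -8 + 4*√(99 + (x - 15)*(x + 200)) = -8 + 4*√(99 + (-15 + x)*(200 + x)))
s(N(-15, 5)) - 2534*(-110) = (-8 + 4*√(-2901 + ((5/3)*(-15))² + 185*((5/3)*(-15)))) - 2534*(-110) = (-8 + 4*√(-2901 + (-25)² + 185*(-25))) - 1*(-278740) = (-8 + 4*√(-2901 + 625 - 4625)) + 278740 = (-8 + 4*√(-6901)) + 278740 = (-8 + 4*(I*√6901)) + 278740 = (-8 + 4*I*√6901) + 278740 = 278732 + 4*I*√6901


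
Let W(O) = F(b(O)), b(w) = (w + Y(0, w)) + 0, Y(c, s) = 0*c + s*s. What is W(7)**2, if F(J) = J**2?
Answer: 9834496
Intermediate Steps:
Y(c, s) = s**2 (Y(c, s) = 0 + s**2 = s**2)
b(w) = w + w**2 (b(w) = (w + w**2) + 0 = w + w**2)
W(O) = O**2*(1 + O)**2 (W(O) = (O*(1 + O))**2 = O**2*(1 + O)**2)
W(7)**2 = (7**2*(1 + 7)**2)**2 = (49*8**2)**2 = (49*64)**2 = 3136**2 = 9834496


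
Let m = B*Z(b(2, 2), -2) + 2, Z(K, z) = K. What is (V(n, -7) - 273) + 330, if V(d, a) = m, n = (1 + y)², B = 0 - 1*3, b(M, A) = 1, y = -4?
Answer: 56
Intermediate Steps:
B = -3 (B = 0 - 3 = -3)
n = 9 (n = (1 - 4)² = (-3)² = 9)
m = -1 (m = -3*1 + 2 = -3 + 2 = -1)
V(d, a) = -1
(V(n, -7) - 273) + 330 = (-1 - 273) + 330 = -274 + 330 = 56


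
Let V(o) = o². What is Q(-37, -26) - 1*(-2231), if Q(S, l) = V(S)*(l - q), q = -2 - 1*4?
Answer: -25149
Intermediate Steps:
q = -6 (q = -2 - 4 = -6)
Q(S, l) = S²*(6 + l) (Q(S, l) = S²*(l - 1*(-6)) = S²*(l + 6) = S²*(6 + l))
Q(-37, -26) - 1*(-2231) = (-37)²*(6 - 26) - 1*(-2231) = 1369*(-20) + 2231 = -27380 + 2231 = -25149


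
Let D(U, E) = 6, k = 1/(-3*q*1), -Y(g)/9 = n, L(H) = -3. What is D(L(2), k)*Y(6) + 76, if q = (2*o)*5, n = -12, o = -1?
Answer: 724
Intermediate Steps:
q = -10 (q = (2*(-1))*5 = -2*5 = -10)
Y(g) = 108 (Y(g) = -9*(-12) = 108)
k = 1/30 (k = 1/(-3*(-10)*1) = 1/(30*1) = 1/30 ≈ 0.033333)
D(L(2), k)*Y(6) + 76 = 6*108 + 76 = 648 + 76 = 724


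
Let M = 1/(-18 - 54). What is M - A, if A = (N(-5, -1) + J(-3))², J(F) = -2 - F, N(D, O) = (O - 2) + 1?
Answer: -73/72 ≈ -1.0139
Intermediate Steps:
N(D, O) = -1 + O (N(D, O) = (-2 + O) + 1 = -1 + O)
A = 1 (A = ((-1 - 1) + (-2 - 1*(-3)))² = (-2 + (-2 + 3))² = (-2 + 1)² = (-1)² = 1)
M = -1/72 (M = 1/(-72) = -1/72 ≈ -0.013889)
M - A = -1/72 - 1*1 = -1/72 - 1 = -73/72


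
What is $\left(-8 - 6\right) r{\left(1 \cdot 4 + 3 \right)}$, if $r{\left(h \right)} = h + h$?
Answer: $-196$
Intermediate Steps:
$r{\left(h \right)} = 2 h$
$\left(-8 - 6\right) r{\left(1 \cdot 4 + 3 \right)} = \left(-8 - 6\right) 2 \left(1 \cdot 4 + 3\right) = - 14 \cdot 2 \left(4 + 3\right) = - 14 \cdot 2 \cdot 7 = \left(-14\right) 14 = -196$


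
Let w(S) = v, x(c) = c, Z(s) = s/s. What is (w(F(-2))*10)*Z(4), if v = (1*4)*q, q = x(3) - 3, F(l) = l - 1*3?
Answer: 0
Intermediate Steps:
Z(s) = 1
F(l) = -3 + l (F(l) = l - 3 = -3 + l)
q = 0 (q = 3 - 3 = 0)
v = 0 (v = (1*4)*0 = 4*0 = 0)
w(S) = 0
(w(F(-2))*10)*Z(4) = (0*10)*1 = 0*1 = 0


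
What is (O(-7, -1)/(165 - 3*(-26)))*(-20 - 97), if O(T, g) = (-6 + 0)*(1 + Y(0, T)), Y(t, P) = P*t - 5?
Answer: -104/9 ≈ -11.556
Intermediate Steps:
Y(t, P) = -5 + P*t
O(T, g) = 24 (O(T, g) = (-6 + 0)*(1 + (-5 + T*0)) = -6*(1 + (-5 + 0)) = -6*(1 - 5) = -6*(-4) = 24)
(O(-7, -1)/(165 - 3*(-26)))*(-20 - 97) = (24/(165 - 3*(-26)))*(-20 - 97) = (24/(165 + 78))*(-117) = (24/243)*(-117) = ((1/243)*24)*(-117) = (8/81)*(-117) = -104/9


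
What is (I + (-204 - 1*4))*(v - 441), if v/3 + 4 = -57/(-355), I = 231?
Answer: -3694812/355 ≈ -10408.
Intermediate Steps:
v = -4089/355 (v = -12 + 3*(-57/(-355)) = -12 + 3*(-57*(-1/355)) = -12 + 3*(57/355) = -12 + 171/355 = -4089/355 ≈ -11.518)
(I + (-204 - 1*4))*(v - 441) = (231 + (-204 - 1*4))*(-4089/355 - 441) = (231 + (-204 - 4))*(-160644/355) = (231 - 208)*(-160644/355) = 23*(-160644/355) = -3694812/355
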